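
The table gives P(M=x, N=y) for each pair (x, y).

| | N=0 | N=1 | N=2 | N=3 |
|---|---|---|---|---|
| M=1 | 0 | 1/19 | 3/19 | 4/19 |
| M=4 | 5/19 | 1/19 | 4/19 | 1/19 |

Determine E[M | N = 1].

P(N = 1) = 2/19.
Σ M·P over the event = 1·(1/19) + 4·(1/19) = 5/19.
E[M | N = 1] = (5/19) / (2/19) = 5/2.

5/2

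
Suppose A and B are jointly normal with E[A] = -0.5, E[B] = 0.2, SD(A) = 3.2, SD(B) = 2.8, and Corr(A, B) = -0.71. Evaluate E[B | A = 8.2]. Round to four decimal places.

The regression of B on A has slope ρ·σ_B/σ_A and passes through (μ_A, μ_B).
E[B | A=8.2] = 0.2 + (-0.71)·(2.8/3.2)·(8.2 − (-0.5)) = 0.2 + (-0.62125)·(8.7) = -5.2049.

-5.2049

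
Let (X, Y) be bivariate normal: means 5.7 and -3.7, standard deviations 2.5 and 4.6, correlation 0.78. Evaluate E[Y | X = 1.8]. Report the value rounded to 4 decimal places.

-9.2973

For a bivariate normal, E[Y | X=x] = μ_Y + ρ·(σ_Y/σ_X)·(x − μ_X).
E[Y | X=1.8] = -3.7 + (0.78)·(4.6/2.5)·(1.8 − (5.7)) = -3.7 + (1.4352)·(-3.9) = -9.2973.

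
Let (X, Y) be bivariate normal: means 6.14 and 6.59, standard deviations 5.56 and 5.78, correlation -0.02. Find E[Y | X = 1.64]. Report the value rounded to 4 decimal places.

For a bivariate normal, E[Y | X=x] = μ_Y + ρ·(σ_Y/σ_X)·(x − μ_X).
E[Y | X=1.64] = 6.59 + (-0.02)·(5.78/5.56)·(1.64 − (6.14)) = 6.59 + (-0.020791)·(-4.5) = 6.6836.

6.6836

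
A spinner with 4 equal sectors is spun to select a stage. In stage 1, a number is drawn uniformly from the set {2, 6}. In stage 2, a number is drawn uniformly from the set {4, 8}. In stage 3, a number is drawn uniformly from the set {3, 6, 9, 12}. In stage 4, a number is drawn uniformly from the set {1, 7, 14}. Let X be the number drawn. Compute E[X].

149/24

E[X | stage 1] = (2+6)/2 = 4.
E[X | stage 2] = (4+8)/2 = 6.
E[X | stage 3] = (3+6+9+12)/4 = 15/2.
E[X | stage 4] = (1+7+14)/3 = 22/3.
By the law of total expectation,
E[X] = (1/4)·(4) + (1/4)·(6) + (1/4)·(15/2) + (1/4)·(22/3) = 149/24.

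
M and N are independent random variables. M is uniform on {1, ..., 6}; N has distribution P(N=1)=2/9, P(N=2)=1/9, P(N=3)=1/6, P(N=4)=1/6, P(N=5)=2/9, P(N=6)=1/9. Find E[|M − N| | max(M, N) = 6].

11/4

P(max(M, N) = 6) = 7/27.
Summing |M−N|·P(x,y) over outcomes with max(M, N) = 6 gives 77/108.
E[|M − N| | max(M, N) = 6] = (77/108) / (7/27) = 11/4.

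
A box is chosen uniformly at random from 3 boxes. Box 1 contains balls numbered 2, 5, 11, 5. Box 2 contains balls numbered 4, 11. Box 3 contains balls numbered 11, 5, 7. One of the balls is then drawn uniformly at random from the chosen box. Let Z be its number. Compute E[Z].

E[Z | box 1] = (2+5+11+5)/4 = 23/4.
E[Z | box 2] = (4+11)/2 = 15/2.
E[Z | box 3] = (11+5+7)/3 = 23/3.
By the law of total expectation,
E[Z] = (1/3)·(23/4) + (1/3)·(15/2) + (1/3)·(23/3) = 251/36.

251/36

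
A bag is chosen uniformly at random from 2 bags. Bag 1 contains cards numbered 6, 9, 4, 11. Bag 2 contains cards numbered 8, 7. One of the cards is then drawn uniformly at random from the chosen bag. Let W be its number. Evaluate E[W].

E[W | bag 1] = (6+9+4+11)/4 = 15/2.
E[W | bag 2] = (8+7)/2 = 15/2.
E[W] = (1/2)·(15/2) + (1/2)·(15/2) = 15/2.

15/2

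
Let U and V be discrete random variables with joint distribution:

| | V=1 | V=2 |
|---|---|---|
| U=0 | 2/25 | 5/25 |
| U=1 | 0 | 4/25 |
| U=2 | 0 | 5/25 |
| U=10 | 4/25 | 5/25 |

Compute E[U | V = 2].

64/19

P(V = 2) = 19/25.
Σ U·P over the event = 0·(5/25) + 1·(4/25) + 2·(5/25) + 10·(5/25) = 64/25.
E[U | V = 2] = (64/25) / (19/25) = 64/19.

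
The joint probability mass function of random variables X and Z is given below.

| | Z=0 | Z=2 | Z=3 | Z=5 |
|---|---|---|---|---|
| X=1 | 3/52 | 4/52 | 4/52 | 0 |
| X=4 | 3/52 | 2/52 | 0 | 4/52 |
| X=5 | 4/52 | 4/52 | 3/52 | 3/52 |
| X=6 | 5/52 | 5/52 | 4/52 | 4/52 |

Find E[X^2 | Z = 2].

316/15

P(Z = 2) = 15/52.
Σ X^2·P over the event = 1·(4/52) + 16·(2/52) + 25·(4/52) + 36·(5/52) = 79/13.
E[X^2 | Z = 2] = (79/13) / (15/52) = 316/15.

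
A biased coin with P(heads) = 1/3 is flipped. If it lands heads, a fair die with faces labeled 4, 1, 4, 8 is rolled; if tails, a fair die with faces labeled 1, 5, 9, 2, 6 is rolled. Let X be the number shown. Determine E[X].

269/60

E[X | heads] = (4+1+4+8)/4 = 17/4.
E[X | tails] = (1+5+9+2+6)/5 = 23/5.
By the law of total expectation,
E[X] = (1/3)·(17/4) + (2/3)·(23/5) = 269/60.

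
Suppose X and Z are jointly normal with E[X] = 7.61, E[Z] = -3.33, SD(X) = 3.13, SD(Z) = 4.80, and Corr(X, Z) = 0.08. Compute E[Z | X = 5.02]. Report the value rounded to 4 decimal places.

E[Z | X=x] = μ_Z + ρ(σ_Z/σ_X)(x − μ_X) for jointly normal variables.
E[Z | X=5.02] = -3.33 + (0.08)·(4.80/3.13)·(5.02 − (7.61)) = -3.33 + (0.122684)·(-2.59) = -3.6478.

-3.6478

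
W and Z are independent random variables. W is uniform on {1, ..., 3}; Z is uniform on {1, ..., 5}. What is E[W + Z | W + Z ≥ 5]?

55/9

Outcomes with W + Z ≥ 5: (1,4), (1,5), (2,3), (2,4), (2,5), (3,2), (3,3), (3,4), (3,5), each with probability 1/15.
E[W + Z | W + Z ≥ 5] = (5 + 6 + 5 + 6 + 7 + 5 + 6 + 7 + 8) / 9 = 55/9.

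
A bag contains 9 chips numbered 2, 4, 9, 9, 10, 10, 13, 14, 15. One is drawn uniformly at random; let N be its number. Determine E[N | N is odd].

P(N is odd) = 4/9.
Σ over the event: 9·2/9 + 13·1/9 + 15·1/9 = 46/9.
E[N | N is odd] = (46/9) / (4/9) = 23/2.

23/2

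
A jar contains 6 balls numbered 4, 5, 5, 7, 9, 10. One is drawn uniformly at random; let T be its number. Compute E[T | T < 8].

P(T < 8) = 2/3.
Σ over the event: 4·1/6 + 5·1/3 + 7·1/6 = 7/2.
E[T | T < 8] = (7/2) / (2/3) = 21/4.

21/4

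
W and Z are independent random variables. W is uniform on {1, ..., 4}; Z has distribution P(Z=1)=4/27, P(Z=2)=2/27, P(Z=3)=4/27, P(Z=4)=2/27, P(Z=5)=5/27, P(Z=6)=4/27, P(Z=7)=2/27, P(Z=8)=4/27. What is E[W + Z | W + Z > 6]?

62/7

P(W + Z > 6) = 7/12.
Summing (W+Z)·P(x,y) over outcomes with W + Z > 6 gives 31/6.
E[W + Z | W + Z > 6] = (31/6) / (7/12) = 62/7.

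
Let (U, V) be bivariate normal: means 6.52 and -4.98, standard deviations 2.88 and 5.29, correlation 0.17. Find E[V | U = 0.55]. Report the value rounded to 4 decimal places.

-6.8442

The regression of V on U has slope ρ·σ_V/σ_U and passes through (μ_U, μ_V).
E[V | U=0.55] = -4.98 + (0.17)·(5.29/2.88)·(0.55 − (6.52)) = -4.98 + (0.31226)·(-5.97) = -6.8442.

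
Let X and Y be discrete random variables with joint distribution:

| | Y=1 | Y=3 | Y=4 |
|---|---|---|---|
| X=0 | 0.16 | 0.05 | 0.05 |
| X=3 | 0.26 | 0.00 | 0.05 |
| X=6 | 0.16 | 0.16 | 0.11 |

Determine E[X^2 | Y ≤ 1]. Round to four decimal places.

13.9655

P(Y ≤ 1) = 0.58.
Σ X^2·P over the event = 0·(0.16) + 9·(0.26) + 36·(0.16) = 8.10.
E[X^2 | Y ≤ 1] = (8.10) / (0.58) = 13.9655.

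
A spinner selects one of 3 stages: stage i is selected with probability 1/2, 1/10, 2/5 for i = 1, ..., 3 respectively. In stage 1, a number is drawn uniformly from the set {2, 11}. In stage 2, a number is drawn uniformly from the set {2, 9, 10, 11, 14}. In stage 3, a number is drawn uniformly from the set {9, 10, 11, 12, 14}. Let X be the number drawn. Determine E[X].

173/20

E[X | stage 1] = (2+11)/2 = 13/2.
E[X | stage 2] = (2+9+10+11+14)/5 = 46/5.
E[X | stage 3] = (9+10+11+12+14)/5 = 56/5.
By the law of total expectation,
E[X] = (1/2)·(13/2) + (1/10)·(46/5) + (2/5)·(56/5) = 173/20.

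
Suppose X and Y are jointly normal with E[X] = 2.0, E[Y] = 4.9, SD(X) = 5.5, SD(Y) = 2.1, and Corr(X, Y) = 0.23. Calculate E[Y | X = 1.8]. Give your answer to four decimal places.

4.8824

E[Y | X=x] = μ_Y + ρ(σ_Y/σ_X)(x − μ_X) for jointly normal variables.
E[Y | X=1.8] = 4.9 + (0.23)·(2.1/5.5)·(1.8 − (2.0)) = 4.9 + (0.087818)·(-0.2) = 4.8824.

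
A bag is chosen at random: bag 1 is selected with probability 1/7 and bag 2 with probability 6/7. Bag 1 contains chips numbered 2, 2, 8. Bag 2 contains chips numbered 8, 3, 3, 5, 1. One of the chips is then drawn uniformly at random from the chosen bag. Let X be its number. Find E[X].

4

E[X | bag 1] = (2+2+8)/3 = 4.
E[X | bag 2] = (8+3+3+5+1)/5 = 4.
By the law of total expectation,
E[X] = (1/7)·(4) + (6/7)·(4) = 4.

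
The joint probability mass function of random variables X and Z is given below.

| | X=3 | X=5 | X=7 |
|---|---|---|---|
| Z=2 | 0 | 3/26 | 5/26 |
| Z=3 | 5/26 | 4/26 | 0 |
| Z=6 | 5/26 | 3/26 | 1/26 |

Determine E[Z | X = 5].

18/5

P(X = 5) = 5/13.
Σ Z·P over the event = 2·(3/26) + 3·(4/26) + 6·(3/26) = 18/13.
E[Z | X = 5] = (18/13) / (5/13) = 18/5.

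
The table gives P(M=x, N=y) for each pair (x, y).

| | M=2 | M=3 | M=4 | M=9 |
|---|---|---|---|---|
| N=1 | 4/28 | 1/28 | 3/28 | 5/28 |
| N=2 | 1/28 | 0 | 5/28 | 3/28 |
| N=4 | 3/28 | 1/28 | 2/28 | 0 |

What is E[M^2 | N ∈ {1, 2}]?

P(N ∈ {1, 2}) = 11/14.
Σ M^2·P over the event = 4·(4/28) + 4·(1/28) + 9·(1/28) + 16·(3/28) + 16·(5/28) + 81·(5/28) + 81·(3/28) = 115/4.
E[M^2 | N ∈ {1, 2}] = (115/4) / (11/14) = 805/22.

805/22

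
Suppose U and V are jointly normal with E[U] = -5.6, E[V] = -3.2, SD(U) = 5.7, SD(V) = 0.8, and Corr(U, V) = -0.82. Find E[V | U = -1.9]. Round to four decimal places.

-3.6258

The regression of V on U has slope ρ·σ_V/σ_U and passes through (μ_U, μ_V).
E[V | U=-1.9] = -3.2 + (-0.82)·(0.8/5.7)·(-1.9 − (-5.6)) = -3.2 + (-0.11509)·(3.7) = -3.6258.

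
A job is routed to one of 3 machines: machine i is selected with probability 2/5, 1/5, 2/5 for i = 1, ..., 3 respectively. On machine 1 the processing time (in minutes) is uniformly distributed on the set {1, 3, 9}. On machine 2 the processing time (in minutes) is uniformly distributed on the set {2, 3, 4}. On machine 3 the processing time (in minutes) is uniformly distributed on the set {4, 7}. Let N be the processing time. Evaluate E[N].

E[N | machine 1] = (1+3+9)/3 = 13/3.
E[N | machine 2] = (2+3+4)/3 = 3.
E[N | machine 3] = (4+7)/2 = 11/2.
By the law of total expectation,
E[N] = (2/5)·(13/3) + (1/5)·(3) + (2/5)·(11/2) = 68/15.

68/15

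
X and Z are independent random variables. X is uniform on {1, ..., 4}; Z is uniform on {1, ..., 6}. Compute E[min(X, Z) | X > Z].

Outcomes with X > Z: (2,1), (3,1), (3,2), (4,1), (4,2), (4,3), each with probability 1/24.
E[min(X, Z) | X > Z] = (1 + 1 + 2 + 1 + 2 + 3) / 6 = 5/3.

5/3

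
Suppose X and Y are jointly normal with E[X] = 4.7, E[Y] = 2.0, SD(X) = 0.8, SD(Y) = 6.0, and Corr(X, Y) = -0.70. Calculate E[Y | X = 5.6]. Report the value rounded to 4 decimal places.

The regression of Y on X has slope ρ·σ_Y/σ_X and passes through (μ_X, μ_Y).
E[Y | X=5.6] = 2.0 + (-0.70)·(6.0/0.8)·(5.6 − (4.7)) = 2.0 + (-5.25)·(0.9) = -2.7250.

-2.7250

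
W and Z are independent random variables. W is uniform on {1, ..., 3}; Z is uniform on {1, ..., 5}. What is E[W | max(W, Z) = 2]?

P(max(W, Z) = 2) = 1/5.
Summing W·P(x,y) over outcomes with max(W, Z) = 2 gives 1/3.
E[W | max(W, Z) = 2] = (1/3) / (1/5) = 5/3.

5/3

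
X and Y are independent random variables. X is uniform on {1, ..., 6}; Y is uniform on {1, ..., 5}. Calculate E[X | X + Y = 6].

P(X + Y = 6) = 1/6.
Summing X·P(x,y) over outcomes with X + Y = 6 gives 1/2.
E[X | X + Y = 6] = (1/2) / (1/6) = 3.

3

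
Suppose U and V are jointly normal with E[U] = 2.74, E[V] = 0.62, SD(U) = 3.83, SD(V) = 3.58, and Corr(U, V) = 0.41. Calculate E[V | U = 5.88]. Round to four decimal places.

1.8234

The regression of V on U has slope ρ·σ_V/σ_U and passes through (μ_U, μ_V).
E[V | U=5.88] = 0.62 + (0.41)·(3.58/3.83)·(5.88 − (2.74)) = 0.62 + (0.38324)·(3.14) = 1.8234.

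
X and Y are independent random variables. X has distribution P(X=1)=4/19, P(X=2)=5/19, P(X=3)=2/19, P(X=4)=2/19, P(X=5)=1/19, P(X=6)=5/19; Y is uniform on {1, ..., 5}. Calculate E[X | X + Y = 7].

59/15

P(X + Y = 7) = 3/19.
Summing X·P(x,y) over outcomes with X + Y = 7 gives 59/95.
E[X | X + Y = 7] = (59/95) / (3/19) = 59/15.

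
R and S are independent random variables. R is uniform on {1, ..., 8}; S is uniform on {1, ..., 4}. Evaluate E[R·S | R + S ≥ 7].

295/18

P(R + S ≥ 7) = 9/16.
Summing RS·P(x,y) over outcomes with R + S ≥ 7 gives 295/32.
E[R·S | R + S ≥ 7] = (295/32) / (9/16) = 295/18.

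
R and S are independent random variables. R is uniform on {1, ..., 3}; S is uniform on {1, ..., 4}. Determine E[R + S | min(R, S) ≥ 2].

Outcomes with min(R, S) ≥ 2: (2,2), (2,3), (2,4), (3,2), (3,3), (3,4), each with probability 1/12.
E[R + S | min(R, S) ≥ 2] = (4 + 5 + 6 + 5 + 6 + 7) / 6 = 11/2.

11/2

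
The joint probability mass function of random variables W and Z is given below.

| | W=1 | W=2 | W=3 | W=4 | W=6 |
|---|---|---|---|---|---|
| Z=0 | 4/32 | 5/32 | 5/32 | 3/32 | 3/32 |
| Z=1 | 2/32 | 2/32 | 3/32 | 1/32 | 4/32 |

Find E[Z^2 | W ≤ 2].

4/13

P(W ≤ 2) = 13/32.
Σ Z^2·P over the event = 0·(4/32) + 1·(2/32) + 0·(5/32) + 1·(2/32) = 1/8.
E[Z^2 | W ≤ 2] = (1/8) / (13/32) = 4/13.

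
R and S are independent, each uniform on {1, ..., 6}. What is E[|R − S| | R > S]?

P(R > S) = 5/12.
Summing |R−S|·P(x,y) over outcomes with R > S gives 35/36.
E[|R − S| | R > S] = (35/36) / (5/12) = 7/3.

7/3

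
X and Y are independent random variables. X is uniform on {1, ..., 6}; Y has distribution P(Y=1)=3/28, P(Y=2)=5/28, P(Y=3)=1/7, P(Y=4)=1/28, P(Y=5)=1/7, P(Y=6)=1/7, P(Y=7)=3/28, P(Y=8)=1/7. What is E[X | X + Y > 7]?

194/47

P(X + Y > 7) = 47/84.
Summing X·P(x,y) over outcomes with X + Y > 7 gives 97/42.
E[X | X + Y > 7] = (97/42) / (47/84) = 194/47.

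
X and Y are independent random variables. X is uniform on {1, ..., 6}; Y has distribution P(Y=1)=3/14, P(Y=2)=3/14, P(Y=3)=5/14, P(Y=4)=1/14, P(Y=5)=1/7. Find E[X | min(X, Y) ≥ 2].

P(min(X, Y) ≥ 2) = 55/84.
Summing X·P(x,y) over outcomes with min(X, Y) ≥ 2 gives 55/21.
E[X | min(X, Y) ≥ 2] = (55/21) / (55/84) = 4.

4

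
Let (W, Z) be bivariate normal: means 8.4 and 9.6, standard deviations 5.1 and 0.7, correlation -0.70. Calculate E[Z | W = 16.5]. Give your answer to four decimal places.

8.8218

For a bivariate normal, E[Z | W=x] = μ_Z + ρ·(σ_Z/σ_W)·(x − μ_W).
E[Z | W=16.5] = 9.6 + (-0.70)·(0.7/5.1)·(16.5 − (8.4)) = 9.6 + (-0.096078)·(8.1) = 8.8218.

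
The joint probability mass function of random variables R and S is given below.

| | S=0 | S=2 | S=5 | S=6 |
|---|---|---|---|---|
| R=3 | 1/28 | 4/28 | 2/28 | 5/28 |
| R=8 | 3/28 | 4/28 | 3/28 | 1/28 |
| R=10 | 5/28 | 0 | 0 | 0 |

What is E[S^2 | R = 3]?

P(R = 3) = 3/7.
Σ S^2·P over the event = 0·(1/28) + 4·(4/28) + 25·(2/28) + 36·(5/28) = 123/14.
E[S^2 | R = 3] = (123/14) / (3/7) = 41/2.

41/2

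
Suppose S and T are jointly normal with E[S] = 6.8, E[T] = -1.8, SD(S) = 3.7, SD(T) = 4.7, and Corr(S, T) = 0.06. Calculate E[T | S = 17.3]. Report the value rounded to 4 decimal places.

E[T | S=x] = μ_T + ρ(σ_T/σ_S)(x − μ_S) for jointly normal variables.
E[T | S=17.3] = -1.8 + (0.06)·(4.7/3.7)·(17.3 − (6.8)) = -1.8 + (0.076216)·(10.5) = -0.9997.

-0.9997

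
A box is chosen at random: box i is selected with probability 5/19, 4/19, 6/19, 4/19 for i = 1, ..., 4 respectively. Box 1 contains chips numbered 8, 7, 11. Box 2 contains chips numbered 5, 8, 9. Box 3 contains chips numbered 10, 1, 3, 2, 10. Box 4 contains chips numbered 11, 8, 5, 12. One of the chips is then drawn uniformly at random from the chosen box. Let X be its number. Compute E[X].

E[X | box 1] = (8+7+11)/3 = 26/3.
E[X | box 2] = (5+8+9)/3 = 22/3.
E[X | box 3] = (10+1+3+2+10)/5 = 26/5.
E[X | box 4] = (11+8+5+12)/4 = 9.
By the law of total expectation,
E[X] = (5/19)·(26/3) + (4/19)·(22/3) + (6/19)·(26/5) + (4/19)·(9) = 2098/285.

2098/285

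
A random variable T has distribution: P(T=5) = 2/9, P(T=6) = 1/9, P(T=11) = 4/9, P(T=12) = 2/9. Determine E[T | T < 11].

P(T < 11) = 1/3.
Σ over the event: 5·2/9 + 6·1/9 = 16/9.
E[T | T < 11] = (16/9) / (1/3) = 16/3.

16/3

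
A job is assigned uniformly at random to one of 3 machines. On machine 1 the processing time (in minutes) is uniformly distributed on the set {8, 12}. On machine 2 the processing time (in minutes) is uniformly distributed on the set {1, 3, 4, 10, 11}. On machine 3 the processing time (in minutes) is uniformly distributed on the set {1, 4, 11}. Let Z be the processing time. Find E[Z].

E[Z | machine 1] = (8+12)/2 = 10.
E[Z | machine 2] = (1+3+4+10+11)/5 = 29/5.
E[Z | machine 3] = (1+4+11)/3 = 16/3.
By the law of total expectation,
E[Z] = (1/3)·(10) + (1/3)·(29/5) + (1/3)·(16/3) = 317/45.

317/45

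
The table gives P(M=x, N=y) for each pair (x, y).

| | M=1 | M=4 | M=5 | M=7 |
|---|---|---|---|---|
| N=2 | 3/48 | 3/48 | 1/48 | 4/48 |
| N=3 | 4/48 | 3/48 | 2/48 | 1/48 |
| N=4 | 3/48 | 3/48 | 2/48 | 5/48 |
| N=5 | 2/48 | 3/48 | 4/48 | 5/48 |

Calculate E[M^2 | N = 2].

P(N = 2) = 11/48.
Σ M^2·P over the event = 1·(3/48) + 16·(3/48) + 25·(1/48) + 49·(4/48) = 17/3.
E[M^2 | N = 2] = (17/3) / (11/48) = 272/11.

272/11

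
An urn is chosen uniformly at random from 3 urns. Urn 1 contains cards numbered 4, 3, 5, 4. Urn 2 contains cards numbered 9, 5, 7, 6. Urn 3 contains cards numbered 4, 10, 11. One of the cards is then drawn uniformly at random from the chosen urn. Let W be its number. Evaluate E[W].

E[W | urn 1] = (4+3+5+4)/4 = 4.
E[W | urn 2] = (9+5+7+6)/4 = 27/4.
E[W | urn 3] = (4+10+11)/3 = 25/3.
E[W] = (1/3)·(4) + (1/3)·(27/4) + (1/3)·(25/3) = 229/36.

229/36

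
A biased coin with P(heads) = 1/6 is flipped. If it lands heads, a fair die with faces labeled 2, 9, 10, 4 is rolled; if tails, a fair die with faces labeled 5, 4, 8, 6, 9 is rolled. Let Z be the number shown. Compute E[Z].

E[Z | heads] = (2+9+10+4)/4 = 25/4.
E[Z | tails] = (5+4+8+6+9)/5 = 32/5.
By the law of total expectation,
E[Z] = (1/6)·(25/4) + (5/6)·(32/5) = 51/8.

51/8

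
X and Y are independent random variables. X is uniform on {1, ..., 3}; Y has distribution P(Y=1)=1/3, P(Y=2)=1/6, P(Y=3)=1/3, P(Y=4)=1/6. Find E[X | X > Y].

P(X > Y) = 5/18.
Summing X·P(x,y) over outcomes with X > Y gives 13/18.
E[X | X > Y] = (13/18) / (5/18) = 13/5.

13/5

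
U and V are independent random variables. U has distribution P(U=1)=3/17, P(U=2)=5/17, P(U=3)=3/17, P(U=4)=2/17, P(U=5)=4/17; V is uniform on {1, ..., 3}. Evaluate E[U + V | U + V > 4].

178/29

P(U + V > 4) = 29/51.
Summing (U+V)·P(x,y) over outcomes with U + V > 4 gives 178/51.
E[U + V | U + V > 4] = (178/51) / (29/51) = 178/29.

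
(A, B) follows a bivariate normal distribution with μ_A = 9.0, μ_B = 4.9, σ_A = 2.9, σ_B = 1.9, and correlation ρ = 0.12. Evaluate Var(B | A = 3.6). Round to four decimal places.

3.5580

For a bivariate normal, Var(B | A=x) = σ_B²(1 − ρ²).
Var(B | A=3.6) = (1.9)²·(1 − (0.12)²) = 3.61·0.9856 = 3.5580.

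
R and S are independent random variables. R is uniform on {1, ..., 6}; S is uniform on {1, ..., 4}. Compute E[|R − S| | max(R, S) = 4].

Outcomes with max(R, S) = 4: (1,4), (2,4), (3,4), (4,1), (4,2), (4,3), (4,4), each with probability 1/24.
E[|R − S| | max(R, S) = 4] = (3 + 2 + 1 + 3 + 2 + 1 + 0) / 7 = 12/7.

12/7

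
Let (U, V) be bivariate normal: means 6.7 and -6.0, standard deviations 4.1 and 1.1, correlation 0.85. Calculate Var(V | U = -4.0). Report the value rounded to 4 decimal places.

The conditional variance in a bivariate normal is σ_V²(1 − ρ²), independent of x.
Var(V | U=-4.0) = (1.1)²·(1 − (0.85)²) = 1.21·0.2775 = 0.3358.

0.3358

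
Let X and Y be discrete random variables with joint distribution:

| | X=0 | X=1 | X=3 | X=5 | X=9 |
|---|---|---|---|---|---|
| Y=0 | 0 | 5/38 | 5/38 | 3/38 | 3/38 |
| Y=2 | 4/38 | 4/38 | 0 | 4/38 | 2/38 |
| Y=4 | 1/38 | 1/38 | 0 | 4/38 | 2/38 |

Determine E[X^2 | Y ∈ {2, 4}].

P(Y ∈ {2, 4}) = 11/19.
Σ X^2·P over the event = 0·(4/38) + 0·(1/38) + 1·(4/38) + 1·(1/38) + 25·(4/38) + 25·(4/38) + 81·(2/38) + 81·(2/38) = 529/38.
E[X^2 | Y ∈ {2, 4}] = (529/38) / (11/19) = 529/22.

529/22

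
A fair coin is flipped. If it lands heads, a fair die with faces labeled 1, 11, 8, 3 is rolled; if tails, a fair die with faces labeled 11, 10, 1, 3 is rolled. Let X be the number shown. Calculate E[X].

6

E[X | heads] = (1+11+8+3)/4 = 23/4.
E[X | tails] = (11+10+1+3)/4 = 25/4.
E[X] = (1/2)·(23/4) + (1/2)·(25/4) = 6.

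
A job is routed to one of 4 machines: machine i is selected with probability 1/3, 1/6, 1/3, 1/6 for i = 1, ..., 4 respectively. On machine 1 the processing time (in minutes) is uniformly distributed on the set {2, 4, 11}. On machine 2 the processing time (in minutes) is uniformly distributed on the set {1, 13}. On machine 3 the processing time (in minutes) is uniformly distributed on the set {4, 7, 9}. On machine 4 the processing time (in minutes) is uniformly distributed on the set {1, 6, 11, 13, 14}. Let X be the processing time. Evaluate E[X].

E[X | machine 1] = (2+4+11)/3 = 17/3.
E[X | machine 2] = (1+13)/2 = 7.
E[X | machine 3] = (4+7+9)/3 = 20/3.
E[X | machine 4] = (1+6+11+13+14)/5 = 9.
By the law of total expectation,
E[X] = (1/3)·(17/3) + (1/6)·(7) + (1/3)·(20/3) + (1/6)·(9) = 61/9.

61/9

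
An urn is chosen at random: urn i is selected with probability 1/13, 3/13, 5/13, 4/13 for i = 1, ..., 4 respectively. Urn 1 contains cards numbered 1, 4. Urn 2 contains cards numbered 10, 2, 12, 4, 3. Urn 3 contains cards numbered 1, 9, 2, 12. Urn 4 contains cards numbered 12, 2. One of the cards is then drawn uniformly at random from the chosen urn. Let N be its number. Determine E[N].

791/130

E[N | urn 1] = (1+4)/2 = 5/2.
E[N | urn 2] = (10+2+12+4+3)/5 = 31/5.
E[N | urn 3] = (1+9+2+12)/4 = 6.
E[N | urn 4] = (12+2)/2 = 7.
By the law of total expectation,
E[N] = (1/13)·(5/2) + (3/13)·(31/5) + (5/13)·(6) + (4/13)·(7) = 791/130.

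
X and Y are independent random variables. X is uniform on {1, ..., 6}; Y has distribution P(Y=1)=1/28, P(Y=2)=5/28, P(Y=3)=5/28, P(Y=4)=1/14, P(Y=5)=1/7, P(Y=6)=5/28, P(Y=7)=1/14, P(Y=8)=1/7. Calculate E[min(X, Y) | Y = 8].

P(Y = 8) = 1/7.
Summing min(X,Y)·P(x,y) over outcomes with Y = 8 gives 1/2.
E[min(X, Y) | Y = 8] = (1/2) / (1/7) = 7/2.

7/2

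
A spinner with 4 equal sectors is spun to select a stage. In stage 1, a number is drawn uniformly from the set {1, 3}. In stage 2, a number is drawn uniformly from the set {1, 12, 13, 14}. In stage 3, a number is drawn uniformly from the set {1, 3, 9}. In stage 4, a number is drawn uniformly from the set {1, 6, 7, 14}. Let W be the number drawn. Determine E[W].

E[W | stage 1] = (1+3)/2 = 2.
E[W | stage 2] = (1+12+13+14)/4 = 10.
E[W | stage 3] = (1+3+9)/3 = 13/3.
E[W | stage 4] = (1+6+7+14)/4 = 7.
By the law of total expectation,
E[W] = (1/4)·(2) + (1/4)·(10) + (1/4)·(13/3) + (1/4)·(7) = 35/6.

35/6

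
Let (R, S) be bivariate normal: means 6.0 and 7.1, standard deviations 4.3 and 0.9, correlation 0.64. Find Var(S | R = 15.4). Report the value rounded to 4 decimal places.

The conditional variance in a bivariate normal is σ_S²(1 − ρ²), independent of x.
Var(S | R=15.4) = (0.9)²·(1 − (0.64)²) = 0.81·0.5904 = 0.4782.

0.4782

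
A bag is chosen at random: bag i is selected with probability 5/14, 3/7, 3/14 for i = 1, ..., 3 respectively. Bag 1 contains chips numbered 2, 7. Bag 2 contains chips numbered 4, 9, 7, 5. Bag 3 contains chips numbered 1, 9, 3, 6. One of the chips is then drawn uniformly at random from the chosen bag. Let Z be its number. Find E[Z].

297/56

E[Z | bag 1] = (2+7)/2 = 9/2.
E[Z | bag 2] = (4+9+7+5)/4 = 25/4.
E[Z | bag 3] = (1+9+3+6)/4 = 19/4.
By the law of total expectation,
E[Z] = (5/14)·(9/2) + (3/7)·(25/4) + (3/14)·(19/4) = 297/56.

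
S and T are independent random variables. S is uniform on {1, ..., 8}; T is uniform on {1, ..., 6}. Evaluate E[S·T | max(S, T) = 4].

64/7

Outcomes with max(S, T) = 4: (1,4), (2,4), (3,4), (4,1), (4,2), (4,3), (4,4), each with probability 1/48.
E[S·T | max(S, T) = 4] = (4 + 8 + 12 + 4 + 8 + 12 + 16) / 7 = 64/7.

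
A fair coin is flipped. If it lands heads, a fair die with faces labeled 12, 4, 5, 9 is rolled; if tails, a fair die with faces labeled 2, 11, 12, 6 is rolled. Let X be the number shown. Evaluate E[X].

E[X | heads] = (12+4+5+9)/4 = 15/2.
E[X | tails] = (2+11+12+6)/4 = 31/4.
E[X] = (1/2)·(15/2) + (1/2)·(31/4) = 61/8.

61/8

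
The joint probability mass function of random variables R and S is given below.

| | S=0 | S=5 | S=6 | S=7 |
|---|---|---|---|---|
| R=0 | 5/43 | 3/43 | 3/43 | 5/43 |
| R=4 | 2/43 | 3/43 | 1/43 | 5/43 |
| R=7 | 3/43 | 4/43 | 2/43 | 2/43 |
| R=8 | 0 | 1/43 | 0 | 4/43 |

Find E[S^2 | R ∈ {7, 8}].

P(R ∈ {7, 8}) = 16/43.
Σ S^2·P over the event = 0·(3/43) + 25·(4/43) + 36·(2/43) + 49·(2/43) + 25·(1/43) + 49·(4/43) = 491/43.
E[S^2 | R ∈ {7, 8}] = (491/43) / (16/43) = 491/16.

491/16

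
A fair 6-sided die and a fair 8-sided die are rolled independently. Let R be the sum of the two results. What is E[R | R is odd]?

8

P(R is odd) = 1/2.
Σ over the event: 3·1/24 + 5·1/12 + 7·1/8 + 9·1/8 + 11·1/12 + 13·1/24 = 4.
E[R | R is odd] = (4) / (1/2) = 8.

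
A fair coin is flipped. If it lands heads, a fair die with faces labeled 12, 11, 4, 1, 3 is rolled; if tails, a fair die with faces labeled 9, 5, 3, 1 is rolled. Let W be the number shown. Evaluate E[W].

107/20

E[W | heads] = (12+11+4+1+3)/5 = 31/5.
E[W | tails] = (9+5+3+1)/4 = 9/2.
E[W] = (1/2)·(31/5) + (1/2)·(9/2) = 107/20.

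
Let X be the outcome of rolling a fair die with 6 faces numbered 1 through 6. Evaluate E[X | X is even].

4

Given X is even, X is equally likely to be any of {2, 4, 6}.
E[X | X is even] = (2 + 4 + 6) / 3 = 4.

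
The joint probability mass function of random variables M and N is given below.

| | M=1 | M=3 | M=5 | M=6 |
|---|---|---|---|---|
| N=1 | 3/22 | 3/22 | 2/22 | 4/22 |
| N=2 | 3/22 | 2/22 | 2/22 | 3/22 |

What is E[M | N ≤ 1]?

P(N ≤ 1) = 6/11.
Σ M·P over the event = 1·(3/22) + 3·(3/22) + 5·(2/22) + 6·(4/22) = 23/11.
E[M | N ≤ 1] = (23/11) / (6/11) = 23/6.

23/6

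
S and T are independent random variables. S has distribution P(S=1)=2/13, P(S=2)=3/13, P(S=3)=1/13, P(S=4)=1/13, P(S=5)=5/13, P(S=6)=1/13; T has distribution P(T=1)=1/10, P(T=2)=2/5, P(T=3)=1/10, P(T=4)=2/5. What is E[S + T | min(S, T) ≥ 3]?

171/20

P(min(S, T) ≥ 3) = 4/13.
Summing (S+T)·P(x,y) over outcomes with min(S, T) ≥ 3 gives 171/65.
E[S + T | min(S, T) ≥ 3] = (171/65) / (4/13) = 171/20.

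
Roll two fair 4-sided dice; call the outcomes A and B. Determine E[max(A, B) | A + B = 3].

P(A + B = 3) = 1/8.
Summing max(A,B)·P(x,y) over outcomes with A + B = 3 gives 1/4.
E[max(A, B) | A + B = 3] = (1/4) / (1/8) = 2.

2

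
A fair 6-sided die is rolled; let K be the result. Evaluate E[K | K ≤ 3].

2

Given K ≤ 3, K is equally likely to be any of {1, 2, 3}.
E[K | K ≤ 3] = (1 + 2 + 3) / 3 = 2.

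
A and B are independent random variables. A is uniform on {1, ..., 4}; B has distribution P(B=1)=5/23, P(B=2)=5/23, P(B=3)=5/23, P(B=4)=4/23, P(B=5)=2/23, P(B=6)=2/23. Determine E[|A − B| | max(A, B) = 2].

2/3

P(max(A, B) = 2) = 15/92.
Summing |A−B|·P(x,y) over outcomes with max(A, B) = 2 gives 5/46.
E[|A − B| | max(A, B) = 2] = (5/46) / (15/92) = 2/3.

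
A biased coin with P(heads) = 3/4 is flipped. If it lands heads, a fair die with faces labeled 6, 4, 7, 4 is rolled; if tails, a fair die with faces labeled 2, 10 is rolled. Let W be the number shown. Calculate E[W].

E[W | heads] = (6+4+7+4)/4 = 21/4.
E[W | tails] = (2+10)/2 = 6.
By the law of total expectation,
E[W] = (3/4)·(21/4) + (1/4)·(6) = 87/16.

87/16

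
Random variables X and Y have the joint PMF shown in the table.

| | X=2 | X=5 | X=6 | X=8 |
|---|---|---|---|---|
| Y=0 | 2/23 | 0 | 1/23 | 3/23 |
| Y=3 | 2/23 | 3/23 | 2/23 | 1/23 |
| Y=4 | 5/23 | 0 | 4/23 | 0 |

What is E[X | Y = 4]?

34/9

P(Y = 4) = 9/23.
Σ X·P over the event = 2·(5/23) + 6·(4/23) = 34/23.
E[X | Y = 4] = (34/23) / (9/23) = 34/9.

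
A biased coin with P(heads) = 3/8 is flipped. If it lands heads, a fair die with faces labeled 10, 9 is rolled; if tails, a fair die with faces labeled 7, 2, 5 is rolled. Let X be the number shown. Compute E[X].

311/48

E[X | heads] = (10+9)/2 = 19/2.
E[X | tails] = (7+2+5)/3 = 14/3.
E[X] = (3/8)·(19/2) + (5/8)·(14/3) = 311/48.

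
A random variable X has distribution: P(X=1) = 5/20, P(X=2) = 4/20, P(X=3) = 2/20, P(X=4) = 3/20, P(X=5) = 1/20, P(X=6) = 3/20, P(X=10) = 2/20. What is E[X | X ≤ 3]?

19/11

P(X ≤ 3) = 11/20.
Σ over the event: 1·1/4 + 2·1/5 + 3·1/10 = 19/20.
E[X | X ≤ 3] = (19/20) / (11/20) = 19/11.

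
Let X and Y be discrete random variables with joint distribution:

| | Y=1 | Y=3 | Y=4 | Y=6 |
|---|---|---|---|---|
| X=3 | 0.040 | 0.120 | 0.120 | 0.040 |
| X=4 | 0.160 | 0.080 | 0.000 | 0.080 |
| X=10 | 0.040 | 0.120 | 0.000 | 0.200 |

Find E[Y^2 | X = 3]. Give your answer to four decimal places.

14.0000

P(X = 3) = 0.320.
Σ Y^2·P over the event = 1·(0.040) + 9·(0.120) + 16·(0.120) + 36·(0.040) = 4.480.
E[Y^2 | X = 3] = (4.480) / (0.320) = 14.0000.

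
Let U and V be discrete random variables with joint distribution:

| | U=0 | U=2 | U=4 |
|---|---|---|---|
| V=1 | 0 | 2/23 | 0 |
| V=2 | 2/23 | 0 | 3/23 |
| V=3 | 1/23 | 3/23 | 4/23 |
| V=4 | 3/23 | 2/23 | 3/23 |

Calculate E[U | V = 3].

P(V = 3) = 8/23.
Summing U·P(U=x,V=y) over the conditioning event gives 22/23.
E[U | V = 3] = (22/23) / (8/23) = 11/4.

11/4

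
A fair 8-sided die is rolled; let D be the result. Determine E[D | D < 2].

1

Given D < 2, D is equally likely to be any of {1}.
E[D | D < 2] = (1) / 1 = 1.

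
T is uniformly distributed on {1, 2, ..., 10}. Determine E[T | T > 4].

15/2

Given T > 4, T is equally likely to be any of {5, 6, 7, 8, 9, 10}.
E[T | T > 4] = (5 + 6 + 7 + 8 + 9 + 10) / 6 = 15/2.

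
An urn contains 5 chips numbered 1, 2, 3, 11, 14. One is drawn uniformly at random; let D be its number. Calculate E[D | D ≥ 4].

25/2

P(D ≥ 4) = 2/5.
Σ over the event: 11·1/5 + 14·1/5 = 5.
E[D | D ≥ 4] = (5) / (2/5) = 25/2.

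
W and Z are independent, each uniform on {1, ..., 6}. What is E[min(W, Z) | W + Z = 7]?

Outcomes with W + Z = 7: (1,6), (2,5), (3,4), (4,3), (5,2), (6,1), each with probability 1/36.
E[min(W, Z) | W + Z = 7] = (1 + 2 + 3 + 3 + 2 + 1) / 6 = 2.

2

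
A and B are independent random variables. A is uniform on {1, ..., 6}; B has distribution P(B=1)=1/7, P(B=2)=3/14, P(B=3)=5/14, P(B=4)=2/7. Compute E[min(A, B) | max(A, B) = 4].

P(max(A, B) = 4) = 13/42.
Summing min(A,B)·P(x,y) over outcomes with max(A, B) = 4 gives 3/4.
E[min(A, B) | max(A, B) = 4] = (3/4) / (13/42) = 63/26.

63/26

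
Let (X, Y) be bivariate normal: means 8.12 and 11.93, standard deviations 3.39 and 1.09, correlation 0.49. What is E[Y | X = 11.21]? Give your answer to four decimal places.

12.4168

For a bivariate normal, E[Y | X=x] = μ_Y + ρ·(σ_Y/σ_X)·(x − μ_X).
E[Y | X=11.21] = 11.93 + (0.49)·(1.09/3.39)·(11.21 − (8.12)) = 11.93 + (0.15755)·(3.09) = 12.4168.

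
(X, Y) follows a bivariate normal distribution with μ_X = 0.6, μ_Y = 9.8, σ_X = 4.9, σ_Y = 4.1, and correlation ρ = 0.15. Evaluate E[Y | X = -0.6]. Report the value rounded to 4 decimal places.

9.6494

The regression of Y on X has slope ρ·σ_Y/σ_X and passes through (μ_X, μ_Y).
E[Y | X=-0.6] = 9.8 + (0.15)·(4.1/4.9)·(-0.6 − (0.6)) = 9.8 + (0.12551)·(-1.2) = 9.6494.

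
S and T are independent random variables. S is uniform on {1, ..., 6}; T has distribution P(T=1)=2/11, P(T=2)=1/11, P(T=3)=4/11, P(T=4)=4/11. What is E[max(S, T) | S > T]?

P(S > T) = 17/33.
Summing max(S,T)·P(x,y) over outcomes with S > T gives 27/11.
E[max(S, T) | S > T] = (27/11) / (17/33) = 81/17.

81/17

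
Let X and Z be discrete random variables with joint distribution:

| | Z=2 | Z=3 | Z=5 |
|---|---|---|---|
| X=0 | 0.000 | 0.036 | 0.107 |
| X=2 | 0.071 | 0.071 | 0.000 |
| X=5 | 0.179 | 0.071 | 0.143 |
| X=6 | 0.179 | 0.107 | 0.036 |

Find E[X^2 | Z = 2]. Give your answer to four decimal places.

P(Z = 2) = 0.429.
Σ X^2·P over the event = 4·(0.071) + 25·(0.179) + 36·(0.179) = 11.203.
E[X^2 | Z = 2] = (11.203) / (0.429) = 26.1142.

26.1142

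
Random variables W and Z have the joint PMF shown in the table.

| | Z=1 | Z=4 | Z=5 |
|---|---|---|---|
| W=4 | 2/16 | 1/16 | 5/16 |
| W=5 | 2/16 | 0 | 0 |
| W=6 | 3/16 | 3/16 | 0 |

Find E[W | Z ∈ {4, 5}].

14/3

P(Z ∈ {4, 5}) = 9/16.
Σ W·P over the event = 4·(1/16) + 4·(5/16) + 6·(3/16) = 21/8.
E[W | Z ∈ {4, 5}] = (21/8) / (9/16) = 14/3.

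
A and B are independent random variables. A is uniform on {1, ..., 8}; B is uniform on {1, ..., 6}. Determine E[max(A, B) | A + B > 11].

Outcomes with A + B > 11: (6,6), (7,5), (7,6), (8,4), (8,5), (8,6), each with probability 1/48.
E[max(A, B) | A + B > 11] = (6 + 7 + 7 + 8 + 8 + 8) / 6 = 22/3.

22/3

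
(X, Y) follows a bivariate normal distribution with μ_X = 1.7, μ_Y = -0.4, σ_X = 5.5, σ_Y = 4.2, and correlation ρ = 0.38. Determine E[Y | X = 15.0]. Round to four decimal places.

E[Y | X=x] = μ_Y + ρ(σ_Y/σ_X)(x − μ_X) for jointly normal variables.
E[Y | X=15.0] = -0.4 + (0.38)·(4.2/5.5)·(15.0 − (1.7)) = -0.4 + (0.29018)·(13.3) = 3.4594.

3.4594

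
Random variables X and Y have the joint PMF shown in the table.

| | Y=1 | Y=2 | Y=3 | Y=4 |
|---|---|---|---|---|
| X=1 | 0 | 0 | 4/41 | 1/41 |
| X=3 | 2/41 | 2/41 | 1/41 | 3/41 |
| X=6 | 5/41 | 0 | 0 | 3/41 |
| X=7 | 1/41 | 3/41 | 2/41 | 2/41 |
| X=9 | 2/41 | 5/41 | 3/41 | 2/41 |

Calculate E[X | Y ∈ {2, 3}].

6

P(Y ∈ {2, 3}) = 20/41.
Σ X·P over the event = 1·(4/41) + 3·(2/41) + 3·(1/41) + 7·(3/41) + 7·(2/41) + 9·(5/41) + 9·(3/41) = 120/41.
E[X | Y ∈ {2, 3}] = (120/41) / (20/41) = 6.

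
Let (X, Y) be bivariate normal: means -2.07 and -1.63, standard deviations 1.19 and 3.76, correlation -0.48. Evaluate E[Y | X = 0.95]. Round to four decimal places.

For a bivariate normal, E[Y | X=x] = μ_Y + ρ·(σ_Y/σ_X)·(x − μ_X).
E[Y | X=0.95] = -1.63 + (-0.48)·(3.76/1.19)·(0.95 − (-2.07)) = -1.63 + (-1.516639)·(3.02) = -6.2102.

-6.2102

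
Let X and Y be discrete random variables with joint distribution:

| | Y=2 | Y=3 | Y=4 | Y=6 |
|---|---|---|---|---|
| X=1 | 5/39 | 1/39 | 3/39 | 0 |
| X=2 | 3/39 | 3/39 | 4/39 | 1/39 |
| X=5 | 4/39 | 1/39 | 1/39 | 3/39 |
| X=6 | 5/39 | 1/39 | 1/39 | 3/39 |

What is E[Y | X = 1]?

P(X = 1) = 3/13.
Σ Y·P over the event = 2·(5/39) + 3·(1/39) + 4·(3/39) = 25/39.
E[Y | X = 1] = (25/39) / (3/13) = 25/9.

25/9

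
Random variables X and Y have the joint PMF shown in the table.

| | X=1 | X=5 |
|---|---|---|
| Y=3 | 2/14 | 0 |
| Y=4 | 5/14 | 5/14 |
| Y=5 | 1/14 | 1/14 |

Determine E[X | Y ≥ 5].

3

P(Y ≥ 5) = 1/7.
Σ X·P over the event = 1·(1/14) + 5·(1/14) = 3/7.
E[X | Y ≥ 5] = (3/7) / (1/7) = 3.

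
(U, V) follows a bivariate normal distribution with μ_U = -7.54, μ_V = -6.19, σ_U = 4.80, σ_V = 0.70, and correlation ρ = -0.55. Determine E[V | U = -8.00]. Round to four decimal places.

E[V | U=x] = μ_V + ρ(σ_V/σ_U)(x − μ_U) for jointly normal variables.
E[V | U=-8.00] = -6.19 + (-0.55)·(0.70/4.80)·(-8.00 − (-7.54)) = -6.19 + (-0.080208)·(-0.46) = -6.1531.

-6.1531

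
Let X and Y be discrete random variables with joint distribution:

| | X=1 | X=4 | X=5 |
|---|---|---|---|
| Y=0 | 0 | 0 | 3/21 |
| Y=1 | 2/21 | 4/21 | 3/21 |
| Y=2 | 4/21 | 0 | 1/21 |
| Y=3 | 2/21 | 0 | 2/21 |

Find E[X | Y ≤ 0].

P(Y ≤ 0) = 1/7.
Σ X·P over the event = 5·(3/21) = 5/7.
E[X | Y ≤ 0] = (5/7) / (1/7) = 5.

5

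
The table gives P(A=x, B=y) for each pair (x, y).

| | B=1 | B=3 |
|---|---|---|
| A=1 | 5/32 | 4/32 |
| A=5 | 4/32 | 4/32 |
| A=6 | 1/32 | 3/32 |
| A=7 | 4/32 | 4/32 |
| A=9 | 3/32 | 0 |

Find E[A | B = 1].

P(B = 1) = 17/32.
Σ A·P over the event = 1·(5/32) + 5·(4/32) + 6·(1/32) + 7·(4/32) + 9·(3/32) = 43/16.
E[A | B = 1] = (43/16) / (17/32) = 86/17.

86/17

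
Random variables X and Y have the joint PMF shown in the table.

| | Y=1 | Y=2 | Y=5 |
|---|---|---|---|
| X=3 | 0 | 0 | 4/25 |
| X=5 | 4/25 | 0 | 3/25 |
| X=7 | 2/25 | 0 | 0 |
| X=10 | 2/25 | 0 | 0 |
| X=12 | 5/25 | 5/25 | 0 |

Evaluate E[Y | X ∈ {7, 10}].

P(X ∈ {7, 10}) = 4/25.
Σ Y·P over the event = 1·(2/25) + 1·(2/25) = 4/25.
E[Y | X ∈ {7, 10}] = (4/25) / (4/25) = 1.

1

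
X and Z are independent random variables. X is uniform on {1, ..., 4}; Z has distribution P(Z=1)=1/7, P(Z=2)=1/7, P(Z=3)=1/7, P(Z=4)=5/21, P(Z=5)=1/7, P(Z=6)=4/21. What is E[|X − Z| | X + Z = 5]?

15/7

P(X + Z = 5) = 1/6.
Summing |X−Z|·P(x,y) over outcomes with X + Z = 5 gives 5/14.
E[|X − Z| | X + Z = 5] = (5/14) / (1/6) = 15/7.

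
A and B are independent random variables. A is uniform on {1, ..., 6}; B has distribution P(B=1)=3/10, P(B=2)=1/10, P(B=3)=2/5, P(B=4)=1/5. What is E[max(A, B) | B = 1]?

7/2

P(B = 1) = 3/10.
Summing max(A,B)·P(x,y) over outcomes with B = 1 gives 21/20.
E[max(A, B) | B = 1] = (21/20) / (3/10) = 7/2.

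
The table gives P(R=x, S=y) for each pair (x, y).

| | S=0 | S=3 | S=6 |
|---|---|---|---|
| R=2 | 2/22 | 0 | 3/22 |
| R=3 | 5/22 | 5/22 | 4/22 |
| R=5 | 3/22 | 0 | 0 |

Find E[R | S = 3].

3

P(S = 3) = 5/22.
Σ R·P over the event = 3·(5/22) = 15/22.
E[R | S = 3] = (15/22) / (5/22) = 3.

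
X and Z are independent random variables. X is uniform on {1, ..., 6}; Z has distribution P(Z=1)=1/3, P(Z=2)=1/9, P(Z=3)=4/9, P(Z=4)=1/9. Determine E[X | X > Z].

P(X > Z) = 11/18.
Summing X·P(x,y) over outcomes with X > Z gives 149/54.
E[X | X > Z] = (149/54) / (11/18) = 149/33.

149/33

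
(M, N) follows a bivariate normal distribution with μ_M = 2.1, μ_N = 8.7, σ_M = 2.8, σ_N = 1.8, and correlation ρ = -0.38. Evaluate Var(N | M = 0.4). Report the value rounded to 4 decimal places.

2.7721

Var(N | M=x) = (1 − ρ²)·σ_N².
Var(N | M=0.4) = (1.8)²·(1 − (-0.38)²) = 3.24·0.8556 = 2.7721.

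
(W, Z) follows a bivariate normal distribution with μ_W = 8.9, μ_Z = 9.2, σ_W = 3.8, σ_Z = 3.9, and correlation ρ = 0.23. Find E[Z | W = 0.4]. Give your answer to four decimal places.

E[Z | W=x] = μ_Z + ρ(σ_Z/σ_W)(x − μ_W) for jointly normal variables.
E[Z | W=0.4] = 9.2 + (0.23)·(3.9/3.8)·(0.4 − (8.9)) = 9.2 + (0.23605)·(-8.5) = 7.1936.

7.1936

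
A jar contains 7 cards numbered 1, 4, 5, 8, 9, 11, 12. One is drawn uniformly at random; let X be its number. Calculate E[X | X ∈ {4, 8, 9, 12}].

P(X ∈ {4, 8, 9, 12}) = 4/7.
Σ over the event: 4·1/7 + 8·1/7 + 9·1/7 + 12·1/7 = 33/7.
E[X | X ∈ {4, 8, 9, 12}] = (33/7) / (4/7) = 33/4.

33/4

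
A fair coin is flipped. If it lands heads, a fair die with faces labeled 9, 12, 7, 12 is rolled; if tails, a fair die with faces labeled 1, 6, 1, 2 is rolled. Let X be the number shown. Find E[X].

E[X | heads] = (9+12+7+12)/4 = 10.
E[X | tails] = (1+6+1+2)/4 = 5/2.
E[X] = (1/2)·(10) + (1/2)·(5/2) = 25/4.

25/4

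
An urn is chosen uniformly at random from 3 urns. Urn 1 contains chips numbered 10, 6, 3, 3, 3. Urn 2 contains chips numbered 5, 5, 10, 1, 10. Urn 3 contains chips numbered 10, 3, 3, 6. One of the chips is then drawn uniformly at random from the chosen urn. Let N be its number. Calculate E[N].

E[N | urn 1] = (10+6+3+3+3)/5 = 5.
E[N | urn 2] = (5+5+10+1+10)/5 = 31/5.
E[N | urn 3] = (10+3+3+6)/4 = 11/2.
E[N] = (1/3)·(5) + (1/3)·(31/5) + (1/3)·(11/2) = 167/30.

167/30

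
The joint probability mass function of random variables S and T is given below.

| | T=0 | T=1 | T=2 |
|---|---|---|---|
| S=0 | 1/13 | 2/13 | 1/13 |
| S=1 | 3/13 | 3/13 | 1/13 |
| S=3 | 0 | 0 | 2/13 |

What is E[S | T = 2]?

7/4

P(T = 2) = 4/13.
Σ S·P over the event = 0·(1/13) + 1·(1/13) + 3·(2/13) = 7/13.
E[S | T = 2] = (7/13) / (4/13) = 7/4.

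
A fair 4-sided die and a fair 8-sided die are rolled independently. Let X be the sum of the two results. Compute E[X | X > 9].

32/3

P(X > 9) = 3/16.
Σ over the event: 10·3/32 + 11·1/16 + 12·1/32 = 2.
E[X | X > 9] = (2) / (3/16) = 32/3.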